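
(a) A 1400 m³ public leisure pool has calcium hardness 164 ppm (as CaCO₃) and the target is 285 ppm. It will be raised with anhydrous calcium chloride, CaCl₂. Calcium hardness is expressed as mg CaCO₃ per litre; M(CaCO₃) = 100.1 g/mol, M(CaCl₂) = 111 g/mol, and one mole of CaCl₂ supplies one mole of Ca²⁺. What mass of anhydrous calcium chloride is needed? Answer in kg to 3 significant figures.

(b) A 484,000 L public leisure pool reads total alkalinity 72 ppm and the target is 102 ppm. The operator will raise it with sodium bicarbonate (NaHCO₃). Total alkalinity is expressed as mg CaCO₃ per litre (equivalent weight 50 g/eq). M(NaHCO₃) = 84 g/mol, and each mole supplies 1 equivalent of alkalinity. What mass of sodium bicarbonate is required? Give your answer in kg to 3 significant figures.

(a) Volume: 1400 m³ = 1,400,000 L.
(a) Hardness to add: (285 − 164) = 121 mg/L as CaCO₃ × 1,400,000 L = 169,400 g as CaCO₃.
(a) Moles of Ca²⁺ (1 mol Ca²⁺ ≡ 1 mol CaCO₃): 169,400 / 100.1 g/mol = 1692 mol.
(a) Mass of CaCl₂: 1692 × 111 = 187,800 g.

(b) Alkalinity to add: (102 − 72) = 30 mg/L as CaCO₃ × 484,000 L = 14,520 g as CaCO₃.
(b) Equivalents: 14,520 g ÷ 50 g/eq = 290.4 eq.
(b) NaHCO₃ supplies 1 eq per mole → 290.4 mol.
(b) Mass: 290.4 mol × 84 g/mol = 24,390 g.

(a) 188 kg; (b) 24.4 kg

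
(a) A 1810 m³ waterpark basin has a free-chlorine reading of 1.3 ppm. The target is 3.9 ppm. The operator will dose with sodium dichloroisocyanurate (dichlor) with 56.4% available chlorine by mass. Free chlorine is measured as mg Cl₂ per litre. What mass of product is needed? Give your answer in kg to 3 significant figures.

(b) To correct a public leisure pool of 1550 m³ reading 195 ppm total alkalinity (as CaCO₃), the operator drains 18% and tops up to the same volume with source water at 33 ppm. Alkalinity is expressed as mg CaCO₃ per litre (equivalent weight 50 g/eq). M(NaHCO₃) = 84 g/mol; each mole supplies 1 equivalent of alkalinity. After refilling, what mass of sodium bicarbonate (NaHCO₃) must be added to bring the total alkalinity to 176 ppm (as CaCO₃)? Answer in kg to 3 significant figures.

(a) 8.34 kg; (b) 26.5 kg

(a) Volume: 1810 m³ = 1,810,000 L.
(a) Chlorine deficit: 3.9 − 1.3 = 2.6 ppm = 2.6 mg/L as Cl₂.
(a) Cl₂ equivalent needed: 2.6 mg/L × 1,810,000 L = 4,706,000 mg = 4706 g.
(a) Product at 56.4% available chlorine: 4706 / 0.564 = 8344 g.

(b) Volume: 1550 m³ = 1,550,000 L.
(b) After draining 18% and refilling: 195 × 0.82 + 33 × 0.18 = 165.84 ppm.
(b) Deficit to target: 176 − 165.84 = 10.16 mg/L.
(b) As CaCO₃: 10.16 mg/L × 1,550,000 L = 15,750 g; ÷ 50 g/eq ÷ 1 = 315 mol NaHCO₃.
(b) Mass: 315 × 84 = 26,460 g.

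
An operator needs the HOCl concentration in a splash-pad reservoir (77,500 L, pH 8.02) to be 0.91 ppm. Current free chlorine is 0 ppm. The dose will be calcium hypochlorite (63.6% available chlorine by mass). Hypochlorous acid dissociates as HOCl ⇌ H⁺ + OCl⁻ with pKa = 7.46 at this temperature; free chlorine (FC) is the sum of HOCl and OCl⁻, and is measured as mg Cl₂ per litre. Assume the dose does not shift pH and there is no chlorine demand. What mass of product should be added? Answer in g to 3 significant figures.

513 g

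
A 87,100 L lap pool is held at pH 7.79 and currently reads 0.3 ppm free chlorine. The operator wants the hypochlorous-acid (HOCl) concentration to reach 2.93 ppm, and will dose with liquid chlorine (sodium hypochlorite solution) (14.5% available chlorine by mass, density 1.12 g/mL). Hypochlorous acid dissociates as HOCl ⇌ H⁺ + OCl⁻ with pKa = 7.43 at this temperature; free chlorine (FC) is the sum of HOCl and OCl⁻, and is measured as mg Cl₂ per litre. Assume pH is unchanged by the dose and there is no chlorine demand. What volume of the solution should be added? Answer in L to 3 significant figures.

5.01 L

[OCl⁻]/[HOCl] = 10^(pH − pKa) = 10^(7.79 − 7.43) = 2.291; fraction as HOCl = 1/(1 + 2.291) = 0.3039.
Free chlorine required for 2.93 ppm HOCl: 2.93 / 0.3039 = 9.642 ppm.
FC to add: 9.642 − 0.3 = 9.342 mg/L as Cl₂.
Cl₂ equivalent: 9.342 mg/L × 87,100 L = 813.7 g.
Product at 14.5% available Cl: 813.7 / 0.145 = 5612 g.
Volume: 5612 g ÷ 1.12 g/mL = 5011 mL.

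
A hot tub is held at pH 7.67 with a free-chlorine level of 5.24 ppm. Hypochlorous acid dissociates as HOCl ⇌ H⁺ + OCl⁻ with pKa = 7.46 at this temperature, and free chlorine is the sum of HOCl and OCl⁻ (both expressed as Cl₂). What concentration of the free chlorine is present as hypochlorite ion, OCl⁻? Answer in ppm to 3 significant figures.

3.24 ppm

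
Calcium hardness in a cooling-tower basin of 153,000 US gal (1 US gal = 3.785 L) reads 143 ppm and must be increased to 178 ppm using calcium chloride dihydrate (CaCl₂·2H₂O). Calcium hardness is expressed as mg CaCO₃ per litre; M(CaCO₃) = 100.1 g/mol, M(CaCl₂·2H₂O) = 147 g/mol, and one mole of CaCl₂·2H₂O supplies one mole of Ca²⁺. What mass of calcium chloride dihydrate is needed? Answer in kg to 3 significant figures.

29.8 kg

Volume: 153,000 US gal × 3.785 L/gal = 579,105 L.
Hardness to add: (178 − 143) = 35 mg/L as CaCO₃ × 579,105 L = 20,270 g as CaCO₃.
Moles of Ca²⁺ (1 mol Ca²⁺ ≡ 1 mol CaCO₃): 20,270 / 100.1 g/mol = 202.5 mol.
Mass of CaCl₂·2H₂O: 202.5 × 147 = 29,770 g.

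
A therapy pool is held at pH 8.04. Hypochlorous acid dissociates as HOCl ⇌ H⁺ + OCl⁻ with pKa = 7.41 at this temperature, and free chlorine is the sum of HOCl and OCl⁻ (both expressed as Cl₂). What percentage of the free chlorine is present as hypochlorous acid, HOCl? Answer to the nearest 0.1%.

[OCl⁻]/[HOCl] = 10^(pH − pKa) = 10^(8.04 − 7.41) = 10^0.63 = 4.266.
Fraction as HOCl = 1 / (1 + 4.266) = 0.1899.

19.0%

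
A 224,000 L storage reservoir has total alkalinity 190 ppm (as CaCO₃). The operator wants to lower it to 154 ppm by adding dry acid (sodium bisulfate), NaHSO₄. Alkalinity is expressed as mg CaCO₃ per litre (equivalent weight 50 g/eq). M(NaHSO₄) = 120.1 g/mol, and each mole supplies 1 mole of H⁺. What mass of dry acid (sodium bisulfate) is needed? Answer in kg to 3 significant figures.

19.4 kg

Alkalinity to neutralize: (190 − 154) = 36 mg/L as CaCO₃ × 224,000 L = 8064 g as CaCO₃.
Equivalents of H⁺ required: 8064 ÷ 50 g/eq = 161.3 eq = 161.3 mol NaHSO₄.
Mass of NaHSO₄: 161.3 × 120.1 = 19,370 g.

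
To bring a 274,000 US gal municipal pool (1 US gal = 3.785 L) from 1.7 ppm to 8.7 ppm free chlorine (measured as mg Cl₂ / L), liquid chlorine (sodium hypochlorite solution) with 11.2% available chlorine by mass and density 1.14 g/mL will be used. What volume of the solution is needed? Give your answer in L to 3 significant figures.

56.9 L

Volume: 274,000 US gal × 3.785 L/gal = 1,037,090 L.
Chlorine deficit: 8.7 − 1.7 = 7 ppm = 7 mg/L as Cl₂.
Cl₂ equivalent needed: 7 mg/L × 1,037,090 L = 7,260,000 mg = 7260 g.
Product at 11.2% available chlorine: 7260 / 0.112 = 64,820 g.
Volume at density 1.14 g/mL: 64,820 g ÷ 1.14 g/mL = 56,860 mL.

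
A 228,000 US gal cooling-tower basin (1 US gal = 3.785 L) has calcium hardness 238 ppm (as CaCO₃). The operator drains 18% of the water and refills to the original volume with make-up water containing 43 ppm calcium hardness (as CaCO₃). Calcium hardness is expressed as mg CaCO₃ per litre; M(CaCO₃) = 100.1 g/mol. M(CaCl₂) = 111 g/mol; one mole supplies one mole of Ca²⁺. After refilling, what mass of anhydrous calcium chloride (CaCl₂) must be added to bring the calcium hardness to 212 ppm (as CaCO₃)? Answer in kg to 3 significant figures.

8.71 kg

Volume: 228,000 US gal × 3.785 L/gal = 862,980 L.
After draining 18% and refilling: 238 × 0.82 + 43 × 0.18 = 202.9 ppm.
Deficit to target: 212 − 202.9 = 9.1 mg/L.
As CaCO₃: 9.1 mg/L × 862,980 L = 7853 g; ÷ 100.1 = 78.45 mol Ca²⁺.
Mass: 78.45 × 111 = 8708 g.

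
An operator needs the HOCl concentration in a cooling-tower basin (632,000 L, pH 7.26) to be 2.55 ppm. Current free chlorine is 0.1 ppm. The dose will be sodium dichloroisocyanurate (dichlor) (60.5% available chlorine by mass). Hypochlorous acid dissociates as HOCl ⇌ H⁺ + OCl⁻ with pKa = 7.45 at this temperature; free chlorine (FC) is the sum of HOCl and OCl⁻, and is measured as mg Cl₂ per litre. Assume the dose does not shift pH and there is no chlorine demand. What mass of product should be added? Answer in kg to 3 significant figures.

[OCl⁻]/[HOCl] = 10^(pH − pKa) = 10^(7.26 − 7.45) = 0.6457; fraction as HOCl = 1/(1 + 0.6457) = 0.6077.
Free chlorine required for 2.55 ppm HOCl: 2.55 / 0.6077 = 4.196 ppm.
FC to add: 4.196 − 0.1 = 4.096 mg/L as Cl₂.
Cl₂ equivalent: 4.096 mg/L × 632,000 L = 2589 g.
Product at 60.5% available Cl: 2589 / 0.605 = 4279 g.

4.28 kg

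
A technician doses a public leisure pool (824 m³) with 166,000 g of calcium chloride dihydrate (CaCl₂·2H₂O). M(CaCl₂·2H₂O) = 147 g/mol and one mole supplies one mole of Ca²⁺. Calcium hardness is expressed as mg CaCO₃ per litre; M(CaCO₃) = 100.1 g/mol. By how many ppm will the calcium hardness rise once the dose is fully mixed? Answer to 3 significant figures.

Volume: 824 m³ = 824,000 L.
Moles of Ca²⁺: 166,000 g ÷ 147 g/mol = 1129 mol.
As CaCO₃: 1129 mol × 100.1 g/mol = 113,000 g.
Rise: 113,000 g / 824,000 L × 1000 = 137.2 mg/L.

137 ppm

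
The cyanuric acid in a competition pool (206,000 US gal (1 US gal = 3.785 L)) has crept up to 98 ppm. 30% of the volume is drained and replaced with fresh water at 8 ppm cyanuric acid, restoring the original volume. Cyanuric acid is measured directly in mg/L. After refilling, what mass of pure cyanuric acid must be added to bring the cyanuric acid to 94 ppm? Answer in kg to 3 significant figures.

17.9 kg

Volume: 206,000 US gal × 3.785 L/gal = 779,710 L.
After draining 30% and refilling: 98 × 0.70 + 8 × 0.30 = 71 ppm.
Deficit to target: 94 − 71 = 23 mg/L.
Mass: 23 mg/L × 779,710 L = 17,930 g cyanuric acid.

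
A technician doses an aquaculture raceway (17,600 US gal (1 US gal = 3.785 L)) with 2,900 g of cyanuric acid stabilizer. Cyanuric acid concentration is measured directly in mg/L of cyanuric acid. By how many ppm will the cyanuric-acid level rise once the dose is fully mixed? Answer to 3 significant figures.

43.5 ppm

Volume: 17,600 US gal × 3.785 L/gal = 66,616 L.
Rise: 2,900 g / 66,616 L × 1000 = 43.53 mg/L.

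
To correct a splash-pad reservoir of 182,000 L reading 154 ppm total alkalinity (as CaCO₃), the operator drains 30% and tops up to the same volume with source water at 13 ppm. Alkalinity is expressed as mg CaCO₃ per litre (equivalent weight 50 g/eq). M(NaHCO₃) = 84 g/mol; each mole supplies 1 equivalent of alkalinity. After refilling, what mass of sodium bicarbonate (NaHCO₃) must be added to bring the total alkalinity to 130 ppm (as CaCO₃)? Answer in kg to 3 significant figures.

After draining 30% and refilling: 154 × 0.70 + 13 × 0.30 = 111.7 ppm.
Deficit to target: 130 − 111.7 = 18.3 mg/L.
As CaCO₃: 18.3 mg/L × 182,000 L = 3331 g; ÷ 50 g/eq ÷ 1 = 66.61 mol NaHCO₃.
Mass: 66.61 × 84 = 5595 g.

5.60 kg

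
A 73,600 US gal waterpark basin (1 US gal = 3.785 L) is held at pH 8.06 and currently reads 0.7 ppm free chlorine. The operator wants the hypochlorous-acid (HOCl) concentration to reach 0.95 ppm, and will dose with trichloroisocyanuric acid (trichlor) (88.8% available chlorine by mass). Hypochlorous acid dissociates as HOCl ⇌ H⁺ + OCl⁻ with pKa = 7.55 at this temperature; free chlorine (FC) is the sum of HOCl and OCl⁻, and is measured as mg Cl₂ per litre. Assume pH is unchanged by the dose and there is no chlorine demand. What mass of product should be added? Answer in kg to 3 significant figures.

1.04 kg

Volume: 73,600 US gal × 3.785 L/gal = 278,576 L.
[OCl⁻]/[HOCl] = 10^(pH − pKa) = 10^(8.06 − 7.55) = 3.236; fraction as HOCl = 1/(1 + 3.236) = 0.2361.
Free chlorine required for 0.95 ppm HOCl: 0.95 / 0.2361 = 4.024 ppm.
FC to add: 4.024 − 0.7 = 3.324 mg/L as Cl₂.
Cl₂ equivalent: 3.324 mg/L × 278,576 L = 926 g.
Product at 88.8% available Cl: 926 / 0.888 = 1043 g.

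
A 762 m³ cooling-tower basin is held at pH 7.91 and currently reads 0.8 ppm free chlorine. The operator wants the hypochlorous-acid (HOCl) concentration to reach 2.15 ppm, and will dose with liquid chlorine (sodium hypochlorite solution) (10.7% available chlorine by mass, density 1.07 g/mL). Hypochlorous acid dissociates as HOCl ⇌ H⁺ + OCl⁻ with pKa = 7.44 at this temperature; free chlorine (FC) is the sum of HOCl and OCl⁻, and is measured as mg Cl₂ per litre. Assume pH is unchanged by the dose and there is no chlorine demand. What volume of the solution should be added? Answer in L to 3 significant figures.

Volume: 762 m³ = 762,000 L.
[OCl⁻]/[HOCl] = 10^(pH − pKa) = 10^(7.91 − 7.44) = 2.951; fraction as HOCl = 1/(1 + 2.951) = 0.2531.
Free chlorine required for 2.15 ppm HOCl: 2.15 / 0.2531 = 8.495 ppm.
FC to add: 8.495 − 0.8 = 7.695 mg/L as Cl₂.
Cl₂ equivalent: 7.695 mg/L × 762,000 L = 5864 g.
Product at 10.7% available Cl: 5864 / 0.107 = 54,800 g.
Volume: 54,800 g ÷ 1.07 g/mL = 51,220 mL.

51.2 L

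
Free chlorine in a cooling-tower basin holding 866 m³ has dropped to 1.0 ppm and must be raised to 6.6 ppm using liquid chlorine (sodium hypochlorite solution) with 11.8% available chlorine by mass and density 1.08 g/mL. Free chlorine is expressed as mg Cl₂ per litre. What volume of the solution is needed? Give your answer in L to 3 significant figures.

Volume: 866 m³ = 866,000 L.
Chlorine deficit: 6.6 − 1.0 = 5.6 ppm = 5.6 mg/L as Cl₂.
Cl₂ equivalent needed: 5.6 mg/L × 866,000 L = 4,850,000 mg = 4850 g.
Product at 11.8% available chlorine: 4850 / 0.118 = 41,100 g.
Volume at density 1.08 g/mL: 41,100 g ÷ 1.08 g/mL = 38,050 mL.

38.1 L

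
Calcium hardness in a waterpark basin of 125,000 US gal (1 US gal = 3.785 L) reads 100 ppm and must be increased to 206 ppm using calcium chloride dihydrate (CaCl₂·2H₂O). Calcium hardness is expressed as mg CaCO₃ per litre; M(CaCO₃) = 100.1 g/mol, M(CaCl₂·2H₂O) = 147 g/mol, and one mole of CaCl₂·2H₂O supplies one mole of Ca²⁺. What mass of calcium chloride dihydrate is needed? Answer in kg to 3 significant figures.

Volume: 125,000 US gal × 3.785 L/gal = 473,125 L.
Hardness to add: (206 − 100) = 106 mg/L as CaCO₃ × 473,125 L = 50,150 g as CaCO₃.
Moles of Ca²⁺ (1 mol Ca²⁺ ≡ 1 mol CaCO₃): 50,150 / 100.1 g/mol = 501 mol.
Mass of CaCl₂·2H₂O: 501 × 147 = 73,650 g.

73.6 kg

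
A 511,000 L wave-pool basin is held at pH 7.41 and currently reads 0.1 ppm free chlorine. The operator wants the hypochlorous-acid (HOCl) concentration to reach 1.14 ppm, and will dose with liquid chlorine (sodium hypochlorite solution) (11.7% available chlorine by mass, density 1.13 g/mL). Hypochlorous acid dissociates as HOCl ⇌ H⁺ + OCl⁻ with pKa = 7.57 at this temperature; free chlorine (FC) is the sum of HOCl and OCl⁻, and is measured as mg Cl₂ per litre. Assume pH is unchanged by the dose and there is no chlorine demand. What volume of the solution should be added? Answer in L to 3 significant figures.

[OCl⁻]/[HOCl] = 10^(pH − pKa) = 10^(7.41 − 7.57) = 0.6918; fraction as HOCl = 1/(1 + 0.6918) = 0.5911.
Free chlorine required for 1.14 ppm HOCl: 1.14 / 0.5911 = 1.929 ppm.
FC to add: 1.929 − 0.1 = 1.829 mg/L as Cl₂.
Cl₂ equivalent: 1.829 mg/L × 511,000 L = 934.5 g.
Product at 11.7% available Cl: 934.5 / 0.117 = 7987 g.
Volume: 7987 g ÷ 1.13 g/mL = 7068 mL.

7.07 L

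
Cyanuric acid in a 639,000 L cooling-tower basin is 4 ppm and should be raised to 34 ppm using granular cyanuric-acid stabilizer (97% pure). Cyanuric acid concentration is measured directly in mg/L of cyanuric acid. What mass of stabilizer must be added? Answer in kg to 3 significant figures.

19.8 kg

CYA to add: (34 − 4) = 30 mg/L × 639,000 L = 19,170 g cyanuric acid.
At 97% purity: 19,170 / 0.97 = 19,760 g product.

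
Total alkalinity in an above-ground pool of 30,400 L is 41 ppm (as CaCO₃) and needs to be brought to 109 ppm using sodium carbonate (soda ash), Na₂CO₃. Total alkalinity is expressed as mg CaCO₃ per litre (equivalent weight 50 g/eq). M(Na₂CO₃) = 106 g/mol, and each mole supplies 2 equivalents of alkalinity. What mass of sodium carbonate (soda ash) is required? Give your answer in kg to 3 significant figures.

Alkalinity to add: (109 − 41) = 68 mg/L as CaCO₃ × 30,400 L = 2067 g as CaCO₃.
Equivalents: 2067 g ÷ 50 g/eq = 41.34 eq.
Each mole of Na₂CO₃ supplies 2 eq, so 41.34 / 2 = 20.67 mol.
Mass: 20.67 mol × 106 g/mol = 2191 g.

2.19 kg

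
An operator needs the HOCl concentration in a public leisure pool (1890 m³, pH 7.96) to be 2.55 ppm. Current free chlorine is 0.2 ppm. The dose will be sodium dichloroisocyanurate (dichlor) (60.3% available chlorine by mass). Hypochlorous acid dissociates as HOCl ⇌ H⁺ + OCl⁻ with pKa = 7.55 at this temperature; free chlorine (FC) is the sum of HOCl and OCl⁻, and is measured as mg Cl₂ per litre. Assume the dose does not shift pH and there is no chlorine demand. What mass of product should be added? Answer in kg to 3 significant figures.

27.9 kg

Volume: 1890 m³ = 1,890,000 L.
[OCl⁻]/[HOCl] = 10^(pH − pKa) = 10^(7.96 − 7.55) = 2.57; fraction as HOCl = 1/(1 + 2.57) = 0.2801.
Free chlorine required for 2.55 ppm HOCl: 2.55 / 0.2801 = 9.105 ppm.
FC to add: 9.105 − 0.2 = 8.905 mg/L as Cl₂.
Cl₂ equivalent: 8.905 mg/L × 1,890,000 L = 16,830 g.
Product at 60.3% available Cl: 16,830 / 0.603 = 27,910 g.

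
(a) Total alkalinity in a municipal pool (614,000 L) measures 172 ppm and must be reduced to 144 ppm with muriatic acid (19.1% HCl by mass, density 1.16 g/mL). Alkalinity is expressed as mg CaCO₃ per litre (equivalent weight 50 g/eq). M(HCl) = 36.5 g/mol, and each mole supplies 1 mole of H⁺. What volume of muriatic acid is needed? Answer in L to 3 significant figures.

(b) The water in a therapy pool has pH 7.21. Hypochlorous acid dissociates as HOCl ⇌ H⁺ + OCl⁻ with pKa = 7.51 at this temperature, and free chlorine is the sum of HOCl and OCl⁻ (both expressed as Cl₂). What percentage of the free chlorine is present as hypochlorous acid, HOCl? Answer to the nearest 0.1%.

(a) Alkalinity to neutralize: (172 − 144) = 28 mg/L as CaCO₃ × 614,000 L = 17,190 g as CaCO₃.
(a) Equivalents of H⁺ required: 17,190 ÷ 50 g/eq = 343.8 eq = 343.8 mol HCl.
(a) Mass of HCl: 343.8 × 36.5 = 12,550 g.
(a) Mass of 19.1% solution: 12,550 / 0.191 = 65,710 g.
(a) Volume: 65,710 g ÷ 1.16 g/mL = 56,640 mL.

(b) [OCl⁻]/[HOCl] = 10^(pH − pKa) = 10^(7.21 − 7.51) = 10^-0.30 = 0.5012.
(b) Fraction as HOCl = 1 / (1 + 0.5012) = 0.6661.

(a) 56.6 L; (b) 66.6%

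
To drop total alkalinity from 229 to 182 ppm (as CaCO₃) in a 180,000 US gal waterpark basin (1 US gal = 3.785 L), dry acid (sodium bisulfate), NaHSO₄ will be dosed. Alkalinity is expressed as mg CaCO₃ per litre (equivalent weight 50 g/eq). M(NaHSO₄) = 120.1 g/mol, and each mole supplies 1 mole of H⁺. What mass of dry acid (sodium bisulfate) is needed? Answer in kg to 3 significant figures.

76.9 kg

Volume: 180,000 US gal × 3.785 L/gal = 681,300 L.
Alkalinity to neutralize: (229 − 182) = 47 mg/L as CaCO₃ × 681,300 L = 32,020 g as CaCO₃.
Equivalents of H⁺ required: 32,020 ÷ 50 g/eq = 640.4 eq = 640.4 mol NaHSO₄.
Mass of NaHSO₄: 640.4 × 120.1 = 76,910 g.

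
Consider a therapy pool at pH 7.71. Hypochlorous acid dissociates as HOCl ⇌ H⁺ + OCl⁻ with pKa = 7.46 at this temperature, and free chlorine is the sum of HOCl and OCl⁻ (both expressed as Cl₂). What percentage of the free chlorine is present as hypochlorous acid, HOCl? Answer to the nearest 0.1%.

36.0%

[OCl⁻]/[HOCl] = 10^(pH − pKa) = 10^(7.71 − 7.46) = 10^0.25 = 1.778.
Fraction as HOCl = 1 / (1 + 1.778) = 0.3599.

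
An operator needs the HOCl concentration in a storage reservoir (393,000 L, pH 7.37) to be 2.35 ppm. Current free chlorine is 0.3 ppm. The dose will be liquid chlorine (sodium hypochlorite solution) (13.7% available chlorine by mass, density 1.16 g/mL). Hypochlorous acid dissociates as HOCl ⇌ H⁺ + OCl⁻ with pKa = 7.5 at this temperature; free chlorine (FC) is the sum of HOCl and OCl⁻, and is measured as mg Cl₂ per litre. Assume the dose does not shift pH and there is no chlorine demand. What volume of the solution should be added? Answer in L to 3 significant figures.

[OCl⁻]/[HOCl] = 10^(pH − pKa) = 10^(7.37 − 7.5) = 0.7413; fraction as HOCl = 1/(1 + 0.7413) = 0.5743.
Free chlorine required for 2.35 ppm HOCl: 2.35 / 0.5743 = 4.092 ppm.
FC to add: 4.092 − 0.3 = 3.792 mg/L as Cl₂.
Cl₂ equivalent: 3.792 mg/L × 393,000 L = 1490 g.
Product at 13.7% available Cl: 1490 / 0.137 = 10,880 g.
Volume: 10,880 g ÷ 1.16 g/mL = 9378 mL.

9.38 L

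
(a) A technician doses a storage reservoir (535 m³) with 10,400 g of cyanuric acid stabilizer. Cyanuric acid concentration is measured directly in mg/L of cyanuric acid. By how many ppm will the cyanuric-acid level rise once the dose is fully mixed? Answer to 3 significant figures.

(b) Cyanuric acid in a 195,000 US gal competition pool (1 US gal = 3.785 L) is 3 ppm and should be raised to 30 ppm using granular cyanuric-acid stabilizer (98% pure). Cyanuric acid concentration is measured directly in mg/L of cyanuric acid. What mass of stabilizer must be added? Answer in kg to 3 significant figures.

(a) 19.4 ppm; (b) 20.3 kg

(a) Volume: 535 m³ = 535,000 L.
(a) Rise: 10,400 g / 535,000 L × 1000 = 19.44 mg/L.

(b) Volume: 195,000 US gal × 3.785 L/gal = 738,075 L.
(b) CYA to add: (30 − 3) = 27 mg/L × 738,075 L = 19,930 g cyanuric acid.
(b) At 98% purity: 19,930 / 0.98 = 20,330 g product.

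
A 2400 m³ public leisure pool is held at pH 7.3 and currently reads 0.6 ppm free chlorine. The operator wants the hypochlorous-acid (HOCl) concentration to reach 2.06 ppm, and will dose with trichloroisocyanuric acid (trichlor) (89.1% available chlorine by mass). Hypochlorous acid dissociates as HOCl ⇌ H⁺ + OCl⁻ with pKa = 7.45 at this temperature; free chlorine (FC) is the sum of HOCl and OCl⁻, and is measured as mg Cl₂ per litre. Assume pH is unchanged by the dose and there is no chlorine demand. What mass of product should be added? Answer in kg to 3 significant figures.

Volume: 2400 m³ = 2,400,000 L.
[OCl⁻]/[HOCl] = 10^(pH − pKa) = 10^(7.3 − 7.45) = 0.7079; fraction as HOCl = 1/(1 + 0.7079) = 0.5855.
Free chlorine required for 2.06 ppm HOCl: 2.06 / 0.5855 = 3.518 ppm.
FC to add: 3.518 − 0.6 = 2.918 mg/L as Cl₂.
Cl₂ equivalent: 2.918 mg/L × 2,400,000 L = 7004 g.
Product at 89.1% available Cl: 7004 / 0.891 = 7861 g.

7.86 kg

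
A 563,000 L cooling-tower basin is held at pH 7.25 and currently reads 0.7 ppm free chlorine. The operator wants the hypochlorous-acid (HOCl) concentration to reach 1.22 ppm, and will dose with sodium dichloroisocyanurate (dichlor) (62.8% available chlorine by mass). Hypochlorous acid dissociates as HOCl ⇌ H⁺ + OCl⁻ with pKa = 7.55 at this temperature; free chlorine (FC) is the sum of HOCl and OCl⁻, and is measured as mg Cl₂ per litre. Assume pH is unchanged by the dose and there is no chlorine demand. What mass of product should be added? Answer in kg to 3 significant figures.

1.01 kg

[OCl⁻]/[HOCl] = 10^(pH − pKa) = 10^(7.25 − 7.55) = 0.5012; fraction as HOCl = 1/(1 + 0.5012) = 0.6661.
Free chlorine required for 1.22 ppm HOCl: 1.22 / 0.6661 = 1.831 ppm.
FC to add: 1.831 − 0.7 = 1.131 mg/L as Cl₂.
Cl₂ equivalent: 1.131 mg/L × 563,000 L = 637 g.
Product at 62.8% available Cl: 637 / 0.628 = 1014 g.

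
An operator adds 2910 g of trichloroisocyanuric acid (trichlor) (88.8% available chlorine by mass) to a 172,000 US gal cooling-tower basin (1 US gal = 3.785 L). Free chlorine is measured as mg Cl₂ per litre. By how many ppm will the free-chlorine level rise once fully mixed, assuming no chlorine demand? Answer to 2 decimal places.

3.97 ppm

Volume: 172,000 US gal × 3.785 L/gal = 651,020 L.
Available chlorine delivered: 2910 g × 0.888 = 2584 g as Cl₂.
Concentration rise: 2584 g / 651,020 L = 3.969 mg/L = 3.97 ppm.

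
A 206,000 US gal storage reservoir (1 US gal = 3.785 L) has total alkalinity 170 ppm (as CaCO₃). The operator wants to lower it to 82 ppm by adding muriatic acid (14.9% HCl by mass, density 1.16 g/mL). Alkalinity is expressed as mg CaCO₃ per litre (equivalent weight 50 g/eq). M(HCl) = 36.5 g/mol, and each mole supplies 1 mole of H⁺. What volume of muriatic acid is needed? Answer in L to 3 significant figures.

290 L

Volume: 206,000 US gal × 3.785 L/gal = 779,710 L.
Alkalinity to neutralize: (170 − 82) = 88 mg/L as CaCO₃ × 779,710 L = 68,610 g as CaCO₃.
Equivalents of H⁺ required: 68,610 ÷ 50 g/eq = 1372 eq = 1372 mol HCl.
Mass of HCl: 1372 × 36.5 = 50,090 g.
Mass of 14.9% solution: 50,090 / 0.149 = 336,200 g.
Volume: 336,200 g ÷ 1.16 g/mL = 289,800 mL.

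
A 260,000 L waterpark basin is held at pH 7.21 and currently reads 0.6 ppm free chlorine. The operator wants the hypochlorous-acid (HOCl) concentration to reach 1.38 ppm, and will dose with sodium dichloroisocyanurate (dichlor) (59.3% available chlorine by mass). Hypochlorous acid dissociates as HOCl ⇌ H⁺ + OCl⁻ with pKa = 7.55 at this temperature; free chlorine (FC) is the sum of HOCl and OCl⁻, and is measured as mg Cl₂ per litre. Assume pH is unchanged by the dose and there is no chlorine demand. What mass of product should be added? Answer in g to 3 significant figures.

[OCl⁻]/[HOCl] = 10^(pH − pKa) = 10^(7.21 − 7.55) = 0.4571; fraction as HOCl = 1/(1 + 0.4571) = 0.6863.
Free chlorine required for 1.38 ppm HOCl: 1.38 / 0.6863 = 2.011 ppm.
FC to add: 2.011 − 0.6 = 1.411 mg/L as Cl₂.
Cl₂ equivalent: 1.411 mg/L × 260,000 L = 366.8 g.
Product at 59.3% available Cl: 366.8 / 0.593 = 618.6 g.

619 g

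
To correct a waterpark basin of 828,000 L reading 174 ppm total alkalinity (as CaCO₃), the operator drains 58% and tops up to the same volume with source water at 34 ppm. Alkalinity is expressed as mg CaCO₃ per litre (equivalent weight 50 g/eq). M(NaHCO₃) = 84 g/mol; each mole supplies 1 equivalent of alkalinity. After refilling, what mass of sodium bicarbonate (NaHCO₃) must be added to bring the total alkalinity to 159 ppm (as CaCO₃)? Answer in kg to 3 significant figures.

After draining 58% and refilling: 174 × 0.42 + 34 × 0.58 = 92.8 ppm.
Deficit to target: 159 − 92.8 = 66.2 mg/L.
As CaCO₃: 66.2 mg/L × 828,000 L = 54,810 g; ÷ 50 g/eq ÷ 1 = 1096 mol NaHCO₃.
Mass: 1096 × 84 = 92,090 g.

92.1 kg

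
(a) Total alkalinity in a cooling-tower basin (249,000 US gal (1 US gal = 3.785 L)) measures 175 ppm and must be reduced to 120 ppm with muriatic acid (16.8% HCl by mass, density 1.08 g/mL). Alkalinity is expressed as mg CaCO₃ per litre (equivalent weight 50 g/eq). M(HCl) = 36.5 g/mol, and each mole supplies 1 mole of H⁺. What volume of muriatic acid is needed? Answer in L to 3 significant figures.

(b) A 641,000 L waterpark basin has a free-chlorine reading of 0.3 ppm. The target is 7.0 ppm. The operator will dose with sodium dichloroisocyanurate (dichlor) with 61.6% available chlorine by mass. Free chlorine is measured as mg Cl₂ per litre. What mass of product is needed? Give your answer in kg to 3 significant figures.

(a) 209 L; (b) 6.97 kg

(a) Volume: 249,000 US gal × 3.785 L/gal = 942,465 L.
(a) Alkalinity to neutralize: (175 − 120) = 55 mg/L as CaCO₃ × 942,465 L = 51,840 g as CaCO₃.
(a) Equivalents of H⁺ required: 51,840 ÷ 50 g/eq = 1037 eq = 1037 mol HCl.
(a) Mass of HCl: 1037 × 36.5 = 37,840 g.
(a) Mass of 16.8% solution: 37,840 / 0.168 = 225,200 g.
(a) Volume: 225,200 g ÷ 1.08 g/mL = 208,600 mL.

(b) Chlorine deficit: 7.0 − 0.3 = 6.7 ppm = 6.7 mg/L as Cl₂.
(b) Cl₂ equivalent needed: 6.7 mg/L × 641,000 L = 4,295,000 mg = 4295 g.
(b) Product at 61.6% available chlorine: 4295 / 0.616 = 6972 g.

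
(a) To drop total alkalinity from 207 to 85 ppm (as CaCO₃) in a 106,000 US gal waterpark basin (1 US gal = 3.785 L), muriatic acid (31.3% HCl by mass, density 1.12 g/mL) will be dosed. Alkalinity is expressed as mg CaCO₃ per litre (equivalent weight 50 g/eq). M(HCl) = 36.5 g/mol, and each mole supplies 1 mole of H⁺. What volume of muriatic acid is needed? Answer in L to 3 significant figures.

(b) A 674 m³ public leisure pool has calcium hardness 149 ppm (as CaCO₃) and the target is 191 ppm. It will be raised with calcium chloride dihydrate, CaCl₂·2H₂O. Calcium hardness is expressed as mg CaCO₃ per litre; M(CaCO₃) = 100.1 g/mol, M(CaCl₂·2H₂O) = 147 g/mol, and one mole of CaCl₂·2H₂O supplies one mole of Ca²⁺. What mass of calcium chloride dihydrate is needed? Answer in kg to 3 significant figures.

(a) Volume: 106,000 US gal × 3.785 L/gal = 401,210 L.
(a) Alkalinity to neutralize: (207 − 85) = 122 mg/L as CaCO₃ × 401,210 L = 48,950 g as CaCO₃.
(a) Equivalents of H⁺ required: 48,950 ÷ 50 g/eq = 979 eq = 979 mol HCl.
(a) Mass of HCl: 979 × 36.5 = 35,730 g.
(a) Mass of 31.3% solution: 35,730 / 0.313 = 114,200 g.
(a) Volume: 114,200 g ÷ 1.12 g/mL = 101,900 mL.

(b) Volume: 674 m³ = 674,000 L.
(b) Hardness to add: (191 − 149) = 42 mg/L as CaCO₃ × 674,000 L = 28,310 g as CaCO₃.
(b) Moles of Ca²⁺ (1 mol Ca²⁺ ≡ 1 mol CaCO₃): 28,310 / 100.1 g/mol = 282.8 mol.
(b) Mass of CaCl₂·2H₂O: 282.8 × 147 = 41,570 g.

(a) 102 L; (b) 41.6 kg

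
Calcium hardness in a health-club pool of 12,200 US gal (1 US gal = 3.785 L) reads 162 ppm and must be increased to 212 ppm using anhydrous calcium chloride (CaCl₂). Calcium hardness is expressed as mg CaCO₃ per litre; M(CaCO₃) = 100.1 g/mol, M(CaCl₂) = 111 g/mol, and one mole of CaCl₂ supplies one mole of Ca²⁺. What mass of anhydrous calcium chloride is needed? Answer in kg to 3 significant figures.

Volume: 12,200 US gal × 3.785 L/gal = 46,177 L.
Hardness to add: (212 − 162) = 50 mg/L as CaCO₃ × 46,177 L = 2309 g as CaCO₃.
Moles of Ca²⁺ (1 mol Ca²⁺ ≡ 1 mol CaCO₃): 2309 / 100.1 g/mol = 23.07 mol.
Mass of CaCl₂: 23.07 × 111 = 2560 g.

2.56 kg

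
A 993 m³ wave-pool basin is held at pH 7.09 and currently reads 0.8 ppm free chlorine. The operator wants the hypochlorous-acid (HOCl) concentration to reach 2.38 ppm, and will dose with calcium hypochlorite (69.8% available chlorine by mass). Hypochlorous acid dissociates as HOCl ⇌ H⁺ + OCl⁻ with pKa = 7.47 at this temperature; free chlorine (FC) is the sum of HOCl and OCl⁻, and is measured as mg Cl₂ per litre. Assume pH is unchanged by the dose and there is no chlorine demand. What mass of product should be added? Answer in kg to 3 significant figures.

Volume: 993 m³ = 993,000 L.
[OCl⁻]/[HOCl] = 10^(pH − pKa) = 10^(7.09 − 7.47) = 0.4169; fraction as HOCl = 1/(1 + 0.4169) = 0.7058.
Free chlorine required for 2.38 ppm HOCl: 2.38 / 0.7058 = 3.372 ppm.
FC to add: 3.372 − 0.8 = 2.572 mg/L as Cl₂.
Cl₂ equivalent: 2.572 mg/L × 993,000 L = 2554 g.
Product at 69.8% available Cl: 2554 / 0.698 = 3659 g.

3.66 kg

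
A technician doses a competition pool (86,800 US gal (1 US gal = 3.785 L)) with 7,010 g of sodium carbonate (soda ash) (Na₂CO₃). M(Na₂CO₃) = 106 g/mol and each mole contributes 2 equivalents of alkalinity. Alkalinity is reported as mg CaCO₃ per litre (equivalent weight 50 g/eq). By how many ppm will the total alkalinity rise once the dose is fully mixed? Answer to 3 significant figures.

20.1 ppm

Volume: 86,800 US gal × 3.785 L/gal = 328,538 L.
Moles of Na₂CO₃: 7,010 g ÷ 106 g/mol = 66.13 mol → 132.3 eq of alkalinity.
As CaCO₃: 132.3 eq × 50 g/eq = 6613 g.
Rise: 6613 g / 328,538 L × 1000 = 20.13 mg/L.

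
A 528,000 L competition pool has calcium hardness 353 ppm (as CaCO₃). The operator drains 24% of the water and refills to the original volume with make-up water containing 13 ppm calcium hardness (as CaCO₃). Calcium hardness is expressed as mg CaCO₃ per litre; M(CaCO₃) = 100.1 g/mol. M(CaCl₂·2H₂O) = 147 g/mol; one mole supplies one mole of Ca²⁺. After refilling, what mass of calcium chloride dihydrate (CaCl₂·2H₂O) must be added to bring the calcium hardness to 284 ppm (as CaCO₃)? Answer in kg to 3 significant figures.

After draining 24% and refilling: 353 × 0.76 + 13 × 0.24 = 271.4 ppm.
Deficit to target: 284 − 271.4 = 12.6 mg/L.
As CaCO₃: 12.6 mg/L × 528,000 L = 6653 g; ÷ 100.1 = 66.46 mol Ca²⁺.
Mass: 66.46 × 147 = 9770 g.

9.77 kg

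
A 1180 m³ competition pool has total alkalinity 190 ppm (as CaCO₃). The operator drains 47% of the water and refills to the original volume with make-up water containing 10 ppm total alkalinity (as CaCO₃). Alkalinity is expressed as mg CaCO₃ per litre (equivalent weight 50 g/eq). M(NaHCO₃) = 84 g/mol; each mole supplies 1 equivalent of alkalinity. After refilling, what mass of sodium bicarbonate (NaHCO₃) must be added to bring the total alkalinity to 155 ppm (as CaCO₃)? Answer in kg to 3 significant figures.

Volume: 1180 m³ = 1,180,000 L.
After draining 47% and refilling: 190 × 0.53 + 10 × 0.47 = 105.4 ppm.
Deficit to target: 155 − 105.4 = 49.6 mg/L.
As CaCO₃: 49.6 mg/L × 1,180,000 L = 58,530 g; ÷ 50 g/eq ÷ 1 = 1171 mol NaHCO₃.
Mass: 1171 × 84 = 98,330 g.

98.3 kg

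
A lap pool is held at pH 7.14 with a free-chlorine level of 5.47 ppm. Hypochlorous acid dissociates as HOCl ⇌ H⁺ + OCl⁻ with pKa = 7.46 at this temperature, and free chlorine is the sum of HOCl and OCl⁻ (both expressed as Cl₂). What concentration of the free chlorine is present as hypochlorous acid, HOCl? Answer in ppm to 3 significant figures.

3.70 ppm

[OCl⁻]/[HOCl] = 10^(pH − pKa) = 10^(7.14 − 7.46) = 10^-0.32 = 0.4786.
Fraction as HOCl = 1 / (1 + 0.4786) = 0.6763.
HOCl = 0.6763 × 5.47 ppm = 3.699 ppm.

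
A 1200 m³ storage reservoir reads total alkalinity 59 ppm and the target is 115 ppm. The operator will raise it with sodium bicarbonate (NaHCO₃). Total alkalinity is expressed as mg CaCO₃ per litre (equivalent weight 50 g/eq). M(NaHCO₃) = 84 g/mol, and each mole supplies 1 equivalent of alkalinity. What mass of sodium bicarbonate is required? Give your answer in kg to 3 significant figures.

Volume: 1200 m³ = 1,200,000 L.
Alkalinity to add: (115 − 59) = 56 mg/L as CaCO₃ × 1,200,000 L = 67,200 g as CaCO₃.
Equivalents: 67,200 g ÷ 50 g/eq = 1344 eq.
NaHCO₃ supplies 1 eq per mole → 1344 mol.
Mass: 1344 mol × 84 g/mol = 112,900 g.

113 kg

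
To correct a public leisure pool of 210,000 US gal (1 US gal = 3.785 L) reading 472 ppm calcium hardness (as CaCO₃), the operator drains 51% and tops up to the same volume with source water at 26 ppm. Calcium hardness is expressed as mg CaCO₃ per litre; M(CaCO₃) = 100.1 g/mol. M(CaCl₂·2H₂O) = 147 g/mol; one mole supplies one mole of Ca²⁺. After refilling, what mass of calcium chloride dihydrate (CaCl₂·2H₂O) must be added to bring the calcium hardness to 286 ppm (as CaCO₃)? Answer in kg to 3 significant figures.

Volume: 210,000 US gal × 3.785 L/gal = 794,850 L.
After draining 51% and refilling: 472 × 0.49 + 26 × 0.51 = 244.54 ppm.
Deficit to target: 286 − 244.54 = 41.46 mg/L.
As CaCO₃: 41.46 mg/L × 794,850 L = 32,950 g; ÷ 100.1 = 329.2 mol Ca²⁺.
Mass: 329.2 × 147 = 48,390 g.

48.4 kg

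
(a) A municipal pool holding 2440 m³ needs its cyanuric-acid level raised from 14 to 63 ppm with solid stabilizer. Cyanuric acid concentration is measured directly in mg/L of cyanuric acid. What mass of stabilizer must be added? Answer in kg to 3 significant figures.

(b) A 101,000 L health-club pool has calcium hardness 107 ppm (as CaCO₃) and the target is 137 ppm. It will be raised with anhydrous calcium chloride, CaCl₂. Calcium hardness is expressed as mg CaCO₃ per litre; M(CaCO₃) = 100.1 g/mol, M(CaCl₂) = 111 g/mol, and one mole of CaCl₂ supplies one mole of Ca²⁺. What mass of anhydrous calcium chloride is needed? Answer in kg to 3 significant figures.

(a) Volume: 2440 m³ = 2,440,000 L.
(a) CYA to add: (63 − 14) = 49 mg/L × 2,440,000 L = 119,600 g cyanuric acid.

(b) Hardness to add: (137 − 107) = 30 mg/L as CaCO₃ × 101,000 L = 3030 g as CaCO₃.
(b) Moles of Ca²⁺ (1 mol Ca²⁺ ≡ 1 mol CaCO₃): 3030 / 100.1 g/mol = 30.27 mol.
(b) Mass of CaCl₂: 30.27 × 111 = 3360 g.

(a) 120 kg; (b) 3.36 kg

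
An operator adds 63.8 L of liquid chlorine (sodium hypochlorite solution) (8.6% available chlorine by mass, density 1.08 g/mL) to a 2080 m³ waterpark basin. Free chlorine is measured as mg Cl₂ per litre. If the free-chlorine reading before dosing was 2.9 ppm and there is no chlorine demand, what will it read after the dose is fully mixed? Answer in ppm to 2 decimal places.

Volume: 2080 m³ = 2,080,000 L.
Mass of solution: 63.8 L × 1000 mL/L × 1.08 g/mL = 68,900 g.
Available chlorine delivered: 68,900 g × 0.086 = 5926 g as Cl₂.
Concentration rise: 5926 g / 2,080,000 L = 2.849 mg/L = 2.85 ppm.
Final FC: 2.9 + 2.85 = 5.75 ppm.

5.75 ppm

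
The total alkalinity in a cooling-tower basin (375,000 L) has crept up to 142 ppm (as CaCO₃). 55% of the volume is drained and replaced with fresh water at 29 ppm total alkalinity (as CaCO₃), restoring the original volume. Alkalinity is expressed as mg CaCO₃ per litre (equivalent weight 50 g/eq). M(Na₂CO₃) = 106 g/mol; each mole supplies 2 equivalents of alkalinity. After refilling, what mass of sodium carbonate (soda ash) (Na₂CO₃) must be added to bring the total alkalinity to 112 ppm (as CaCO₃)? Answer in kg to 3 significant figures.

After draining 55% and refilling: 142 × 0.45 + 29 × 0.55 = 79.85 ppm.
Deficit to target: 112 − 79.85 = 32.15 mg/L.
As CaCO₃: 32.15 mg/L × 375,000 L = 12,060 g; ÷ 50 g/eq ÷ 2 = 120.6 mol Na₂CO₃.
Mass: 120.6 × 106 = 12,780 g.

12.8 kg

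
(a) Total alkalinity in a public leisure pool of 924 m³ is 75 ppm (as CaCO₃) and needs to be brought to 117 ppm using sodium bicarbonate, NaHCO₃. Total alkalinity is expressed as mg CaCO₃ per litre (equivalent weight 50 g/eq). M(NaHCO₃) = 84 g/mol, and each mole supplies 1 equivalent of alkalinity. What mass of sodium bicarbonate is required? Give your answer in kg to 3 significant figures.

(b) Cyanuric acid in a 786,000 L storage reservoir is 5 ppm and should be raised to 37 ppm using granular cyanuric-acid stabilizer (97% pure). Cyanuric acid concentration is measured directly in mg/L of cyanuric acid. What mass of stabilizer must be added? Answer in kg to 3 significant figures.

(a) 65.2 kg; (b) 25.9 kg

(a) Volume: 924 m³ = 924,000 L.
(a) Alkalinity to add: (117 − 75) = 42 mg/L as CaCO₃ × 924,000 L = 38,810 g as CaCO₃.
(a) Equivalents: 38,810 g ÷ 50 g/eq = 776.2 eq.
(a) NaHCO₃ supplies 1 eq per mole → 776.2 mol.
(a) Mass: 776.2 mol × 84 g/mol = 65,200 g.

(b) CYA to add: (37 − 5) = 32 mg/L × 786,000 L = 25,150 g cyanuric acid.
(b) At 97% purity: 25,150 / 0.97 = 25,930 g product.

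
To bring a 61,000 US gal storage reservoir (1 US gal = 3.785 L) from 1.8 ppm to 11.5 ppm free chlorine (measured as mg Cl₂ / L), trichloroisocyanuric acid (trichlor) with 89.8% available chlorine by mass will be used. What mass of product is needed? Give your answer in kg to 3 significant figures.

2.49 kg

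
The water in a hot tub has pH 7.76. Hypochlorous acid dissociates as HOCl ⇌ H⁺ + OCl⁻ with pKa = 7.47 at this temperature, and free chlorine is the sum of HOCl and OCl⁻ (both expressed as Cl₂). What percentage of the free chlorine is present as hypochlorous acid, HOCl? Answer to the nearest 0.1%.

[OCl⁻]/[HOCl] = 10^(pH − pKa) = 10^(7.76 − 7.47) = 10^0.29 = 1.95.
Fraction as HOCl = 1 / (1 + 1.95) = 0.339.

33.9%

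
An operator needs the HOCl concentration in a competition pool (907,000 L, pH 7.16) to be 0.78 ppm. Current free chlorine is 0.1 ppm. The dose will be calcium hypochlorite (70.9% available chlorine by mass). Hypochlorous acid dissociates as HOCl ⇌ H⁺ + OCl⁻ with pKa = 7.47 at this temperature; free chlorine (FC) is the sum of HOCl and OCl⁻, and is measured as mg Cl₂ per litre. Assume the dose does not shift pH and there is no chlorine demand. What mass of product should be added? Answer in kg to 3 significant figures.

1.36 kg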